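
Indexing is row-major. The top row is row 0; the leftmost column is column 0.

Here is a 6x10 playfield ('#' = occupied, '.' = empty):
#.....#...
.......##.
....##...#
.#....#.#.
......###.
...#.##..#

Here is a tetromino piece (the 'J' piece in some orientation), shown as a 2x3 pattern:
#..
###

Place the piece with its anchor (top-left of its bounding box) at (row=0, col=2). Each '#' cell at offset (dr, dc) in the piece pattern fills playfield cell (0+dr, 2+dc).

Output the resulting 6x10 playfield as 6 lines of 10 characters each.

Fill (0+0,2+0) = (0,2)
Fill (0+1,2+0) = (1,2)
Fill (0+1,2+1) = (1,3)
Fill (0+1,2+2) = (1,4)

Answer: #.#...#...
..###..##.
....##...#
.#....#.#.
......###.
...#.##..#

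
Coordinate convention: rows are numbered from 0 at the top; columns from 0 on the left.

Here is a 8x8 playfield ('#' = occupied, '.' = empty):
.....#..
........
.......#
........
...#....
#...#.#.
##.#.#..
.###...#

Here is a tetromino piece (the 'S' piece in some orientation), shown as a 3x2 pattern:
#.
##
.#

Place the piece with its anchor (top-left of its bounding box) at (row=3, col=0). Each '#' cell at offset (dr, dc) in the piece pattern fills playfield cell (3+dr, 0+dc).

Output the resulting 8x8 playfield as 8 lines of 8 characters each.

Fill (3+0,0+0) = (3,0)
Fill (3+1,0+0) = (4,0)
Fill (3+1,0+1) = (4,1)
Fill (3+2,0+1) = (5,1)

Answer: .....#..
........
.......#
#.......
##.#....
##..#.#.
##.#.#..
.###...#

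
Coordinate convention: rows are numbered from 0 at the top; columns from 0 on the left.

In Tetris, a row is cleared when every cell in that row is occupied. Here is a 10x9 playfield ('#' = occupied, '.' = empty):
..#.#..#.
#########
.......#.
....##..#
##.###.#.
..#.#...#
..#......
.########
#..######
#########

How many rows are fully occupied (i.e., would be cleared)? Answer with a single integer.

Answer: 2

Derivation:
Check each row:
  row 0: 6 empty cells -> not full
  row 1: 0 empty cells -> FULL (clear)
  row 2: 8 empty cells -> not full
  row 3: 6 empty cells -> not full
  row 4: 3 empty cells -> not full
  row 5: 6 empty cells -> not full
  row 6: 8 empty cells -> not full
  row 7: 1 empty cell -> not full
  row 8: 2 empty cells -> not full
  row 9: 0 empty cells -> FULL (clear)
Total rows cleared: 2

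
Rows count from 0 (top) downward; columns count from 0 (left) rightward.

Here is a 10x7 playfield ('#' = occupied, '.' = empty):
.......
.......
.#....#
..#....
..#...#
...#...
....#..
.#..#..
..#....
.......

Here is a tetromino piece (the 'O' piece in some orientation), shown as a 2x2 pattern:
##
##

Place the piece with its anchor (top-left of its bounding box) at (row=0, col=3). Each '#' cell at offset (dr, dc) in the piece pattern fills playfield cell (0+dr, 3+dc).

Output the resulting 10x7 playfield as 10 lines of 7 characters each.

Fill (0+0,3+0) = (0,3)
Fill (0+0,3+1) = (0,4)
Fill (0+1,3+0) = (1,3)
Fill (0+1,3+1) = (1,4)

Answer: ...##..
...##..
.#....#
..#....
..#...#
...#...
....#..
.#..#..
..#....
.......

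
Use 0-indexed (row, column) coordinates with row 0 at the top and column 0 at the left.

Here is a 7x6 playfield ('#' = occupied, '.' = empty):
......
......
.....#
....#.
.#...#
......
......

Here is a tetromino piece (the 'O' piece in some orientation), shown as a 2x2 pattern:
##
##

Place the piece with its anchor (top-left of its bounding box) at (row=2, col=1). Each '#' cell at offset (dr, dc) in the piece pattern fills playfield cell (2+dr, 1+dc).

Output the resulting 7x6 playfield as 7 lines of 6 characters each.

Answer: ......
......
.##..#
.##.#.
.#...#
......
......

Derivation:
Fill (2+0,1+0) = (2,1)
Fill (2+0,1+1) = (2,2)
Fill (2+1,1+0) = (3,1)
Fill (2+1,1+1) = (3,2)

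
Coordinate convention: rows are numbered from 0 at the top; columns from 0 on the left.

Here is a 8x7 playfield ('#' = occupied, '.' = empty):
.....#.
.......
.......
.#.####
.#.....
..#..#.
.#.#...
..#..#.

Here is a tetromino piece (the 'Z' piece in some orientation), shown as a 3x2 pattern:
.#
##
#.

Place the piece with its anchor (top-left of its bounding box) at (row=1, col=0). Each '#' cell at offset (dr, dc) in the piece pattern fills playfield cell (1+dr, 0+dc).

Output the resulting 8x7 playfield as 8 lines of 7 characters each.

Answer: .....#.
.#.....
##.....
##.####
.#.....
..#..#.
.#.#...
..#..#.

Derivation:
Fill (1+0,0+1) = (1,1)
Fill (1+1,0+0) = (2,0)
Fill (1+1,0+1) = (2,1)
Fill (1+2,0+0) = (3,0)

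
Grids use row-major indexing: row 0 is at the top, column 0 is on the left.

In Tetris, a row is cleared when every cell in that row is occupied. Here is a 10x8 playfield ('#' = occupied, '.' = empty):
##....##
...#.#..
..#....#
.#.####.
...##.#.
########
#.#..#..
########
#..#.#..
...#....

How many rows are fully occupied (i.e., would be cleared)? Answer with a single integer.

Check each row:
  row 0: 4 empty cells -> not full
  row 1: 6 empty cells -> not full
  row 2: 6 empty cells -> not full
  row 3: 3 empty cells -> not full
  row 4: 5 empty cells -> not full
  row 5: 0 empty cells -> FULL (clear)
  row 6: 5 empty cells -> not full
  row 7: 0 empty cells -> FULL (clear)
  row 8: 5 empty cells -> not full
  row 9: 7 empty cells -> not full
Total rows cleared: 2

Answer: 2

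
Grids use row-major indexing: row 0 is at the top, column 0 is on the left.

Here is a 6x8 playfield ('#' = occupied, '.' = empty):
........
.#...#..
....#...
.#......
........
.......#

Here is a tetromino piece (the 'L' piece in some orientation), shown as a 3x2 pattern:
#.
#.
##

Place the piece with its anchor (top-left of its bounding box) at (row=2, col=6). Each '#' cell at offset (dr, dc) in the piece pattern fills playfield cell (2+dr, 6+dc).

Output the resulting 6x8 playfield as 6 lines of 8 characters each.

Fill (2+0,6+0) = (2,6)
Fill (2+1,6+0) = (3,6)
Fill (2+2,6+0) = (4,6)
Fill (2+2,6+1) = (4,7)

Answer: ........
.#...#..
....#.#.
.#....#.
......##
.......#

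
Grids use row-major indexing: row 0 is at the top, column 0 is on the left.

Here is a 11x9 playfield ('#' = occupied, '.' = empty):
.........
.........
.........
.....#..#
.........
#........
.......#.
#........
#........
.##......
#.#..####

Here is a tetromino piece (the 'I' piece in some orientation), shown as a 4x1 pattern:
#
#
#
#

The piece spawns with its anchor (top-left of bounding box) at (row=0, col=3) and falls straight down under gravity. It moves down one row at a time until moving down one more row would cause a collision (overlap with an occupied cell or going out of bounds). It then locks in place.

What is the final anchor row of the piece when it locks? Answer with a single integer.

Answer: 7

Derivation:
Spawn at (row=0, col=3). Try each row:
  row 0: fits
  row 1: fits
  row 2: fits
  row 3: fits
  row 4: fits
  row 5: fits
  row 6: fits
  row 7: fits
  row 8: blocked -> lock at row 7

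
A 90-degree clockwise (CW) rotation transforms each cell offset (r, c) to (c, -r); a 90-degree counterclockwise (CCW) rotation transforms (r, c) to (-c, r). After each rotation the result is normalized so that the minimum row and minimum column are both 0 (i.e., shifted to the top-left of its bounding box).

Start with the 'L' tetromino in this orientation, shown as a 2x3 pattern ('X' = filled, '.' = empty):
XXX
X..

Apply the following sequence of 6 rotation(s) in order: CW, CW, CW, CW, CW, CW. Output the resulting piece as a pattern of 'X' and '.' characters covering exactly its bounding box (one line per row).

Start:
XXX
X..
After rotation 1 (CW):
XX
.X
.X
After rotation 2 (CW):
..X
XXX
After rotation 3 (CW):
X.
X.
XX
After rotation 4 (CW):
XXX
X..
After rotation 5 (CW):
XX
.X
.X
After rotation 6 (CW):
..X
XXX

Answer: ..X
XXX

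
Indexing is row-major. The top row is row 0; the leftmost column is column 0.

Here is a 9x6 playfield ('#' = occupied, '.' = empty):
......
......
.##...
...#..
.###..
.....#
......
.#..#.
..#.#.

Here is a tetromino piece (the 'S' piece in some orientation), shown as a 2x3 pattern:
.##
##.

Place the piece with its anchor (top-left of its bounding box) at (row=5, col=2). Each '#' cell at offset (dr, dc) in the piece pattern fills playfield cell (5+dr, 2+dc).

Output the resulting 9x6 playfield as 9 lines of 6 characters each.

Answer: ......
......
.##...
...#..
.###..
...###
..##..
.#..#.
..#.#.

Derivation:
Fill (5+0,2+1) = (5,3)
Fill (5+0,2+2) = (5,4)
Fill (5+1,2+0) = (6,2)
Fill (5+1,2+1) = (6,3)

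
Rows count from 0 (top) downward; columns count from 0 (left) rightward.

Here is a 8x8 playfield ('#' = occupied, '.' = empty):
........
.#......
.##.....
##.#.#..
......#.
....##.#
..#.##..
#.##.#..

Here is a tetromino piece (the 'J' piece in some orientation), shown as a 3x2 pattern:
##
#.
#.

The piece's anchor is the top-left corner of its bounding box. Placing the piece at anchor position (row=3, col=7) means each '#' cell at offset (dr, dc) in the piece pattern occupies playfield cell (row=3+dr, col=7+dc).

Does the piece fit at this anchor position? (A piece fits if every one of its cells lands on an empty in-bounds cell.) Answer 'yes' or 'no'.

Check each piece cell at anchor (3, 7):
  offset (0,0) -> (3,7): empty -> OK
  offset (0,1) -> (3,8): out of bounds -> FAIL
  offset (1,0) -> (4,7): empty -> OK
  offset (2,0) -> (5,7): occupied ('#') -> FAIL
All cells valid: no

Answer: no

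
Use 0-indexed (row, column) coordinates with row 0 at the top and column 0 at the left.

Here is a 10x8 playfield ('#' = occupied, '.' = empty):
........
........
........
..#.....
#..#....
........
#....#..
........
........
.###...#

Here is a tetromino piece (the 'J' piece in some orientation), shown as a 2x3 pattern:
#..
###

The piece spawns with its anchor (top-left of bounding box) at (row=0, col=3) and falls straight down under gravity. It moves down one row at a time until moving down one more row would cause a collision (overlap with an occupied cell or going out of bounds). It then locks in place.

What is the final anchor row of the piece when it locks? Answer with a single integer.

Spawn at (row=0, col=3). Try each row:
  row 0: fits
  row 1: fits
  row 2: fits
  row 3: blocked -> lock at row 2

Answer: 2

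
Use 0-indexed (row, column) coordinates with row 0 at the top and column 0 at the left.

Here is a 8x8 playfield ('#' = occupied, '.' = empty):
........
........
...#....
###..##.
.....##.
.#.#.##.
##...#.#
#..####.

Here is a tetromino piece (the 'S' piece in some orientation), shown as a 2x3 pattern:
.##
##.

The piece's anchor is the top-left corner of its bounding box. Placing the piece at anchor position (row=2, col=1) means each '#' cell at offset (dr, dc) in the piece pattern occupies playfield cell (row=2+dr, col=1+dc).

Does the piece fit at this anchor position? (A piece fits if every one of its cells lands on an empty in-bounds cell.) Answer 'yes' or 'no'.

Check each piece cell at anchor (2, 1):
  offset (0,1) -> (2,2): empty -> OK
  offset (0,2) -> (2,3): occupied ('#') -> FAIL
  offset (1,0) -> (3,1): occupied ('#') -> FAIL
  offset (1,1) -> (3,2): occupied ('#') -> FAIL
All cells valid: no

Answer: no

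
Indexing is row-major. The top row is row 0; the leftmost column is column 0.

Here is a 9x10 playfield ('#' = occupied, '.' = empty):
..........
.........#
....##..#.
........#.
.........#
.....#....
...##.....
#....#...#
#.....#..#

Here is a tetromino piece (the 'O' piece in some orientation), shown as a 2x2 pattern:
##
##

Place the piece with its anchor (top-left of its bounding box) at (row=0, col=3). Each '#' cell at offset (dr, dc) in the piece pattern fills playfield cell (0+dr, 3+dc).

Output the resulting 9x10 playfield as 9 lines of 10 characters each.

Fill (0+0,3+0) = (0,3)
Fill (0+0,3+1) = (0,4)
Fill (0+1,3+0) = (1,3)
Fill (0+1,3+1) = (1,4)

Answer: ...##.....
...##....#
....##..#.
........#.
.........#
.....#....
...##.....
#....#...#
#.....#..#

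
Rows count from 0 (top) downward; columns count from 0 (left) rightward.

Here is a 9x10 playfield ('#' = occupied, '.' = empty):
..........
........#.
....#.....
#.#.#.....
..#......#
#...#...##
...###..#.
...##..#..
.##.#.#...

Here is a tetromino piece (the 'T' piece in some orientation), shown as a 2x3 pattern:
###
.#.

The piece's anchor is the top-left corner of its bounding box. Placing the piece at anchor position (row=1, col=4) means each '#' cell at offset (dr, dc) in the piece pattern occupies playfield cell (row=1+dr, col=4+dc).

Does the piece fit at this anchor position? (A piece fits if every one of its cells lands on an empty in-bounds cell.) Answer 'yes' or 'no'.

Check each piece cell at anchor (1, 4):
  offset (0,0) -> (1,4): empty -> OK
  offset (0,1) -> (1,5): empty -> OK
  offset (0,2) -> (1,6): empty -> OK
  offset (1,1) -> (2,5): empty -> OK
All cells valid: yes

Answer: yes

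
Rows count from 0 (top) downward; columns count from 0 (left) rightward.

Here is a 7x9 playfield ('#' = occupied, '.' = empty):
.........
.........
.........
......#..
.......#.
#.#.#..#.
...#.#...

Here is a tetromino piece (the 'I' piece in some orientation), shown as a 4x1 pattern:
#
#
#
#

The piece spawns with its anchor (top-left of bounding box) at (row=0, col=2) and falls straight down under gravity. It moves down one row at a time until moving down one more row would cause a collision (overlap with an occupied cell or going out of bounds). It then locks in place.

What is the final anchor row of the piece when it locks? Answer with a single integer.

Spawn at (row=0, col=2). Try each row:
  row 0: fits
  row 1: fits
  row 2: blocked -> lock at row 1

Answer: 1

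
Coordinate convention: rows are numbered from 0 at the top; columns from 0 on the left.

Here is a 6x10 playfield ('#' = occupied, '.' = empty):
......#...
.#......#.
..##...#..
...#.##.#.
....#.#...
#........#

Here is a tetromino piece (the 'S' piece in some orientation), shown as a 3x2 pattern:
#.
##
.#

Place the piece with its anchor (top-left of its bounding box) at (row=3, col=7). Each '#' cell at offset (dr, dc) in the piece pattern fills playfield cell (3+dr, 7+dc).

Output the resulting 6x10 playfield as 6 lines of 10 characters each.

Fill (3+0,7+0) = (3,7)
Fill (3+1,7+0) = (4,7)
Fill (3+1,7+1) = (4,8)
Fill (3+2,7+1) = (5,8)

Answer: ......#...
.#......#.
..##...#..
...#.####.
....#.###.
#.......##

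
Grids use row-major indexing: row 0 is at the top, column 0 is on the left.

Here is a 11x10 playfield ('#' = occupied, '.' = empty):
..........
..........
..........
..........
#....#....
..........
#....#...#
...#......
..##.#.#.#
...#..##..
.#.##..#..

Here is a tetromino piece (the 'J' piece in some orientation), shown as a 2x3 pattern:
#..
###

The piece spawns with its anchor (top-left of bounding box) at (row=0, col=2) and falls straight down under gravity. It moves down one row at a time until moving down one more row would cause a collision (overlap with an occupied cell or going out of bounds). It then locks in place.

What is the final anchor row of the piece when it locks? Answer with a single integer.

Spawn at (row=0, col=2). Try each row:
  row 0: fits
  row 1: fits
  row 2: fits
  row 3: fits
  row 4: fits
  row 5: fits
  row 6: blocked -> lock at row 5

Answer: 5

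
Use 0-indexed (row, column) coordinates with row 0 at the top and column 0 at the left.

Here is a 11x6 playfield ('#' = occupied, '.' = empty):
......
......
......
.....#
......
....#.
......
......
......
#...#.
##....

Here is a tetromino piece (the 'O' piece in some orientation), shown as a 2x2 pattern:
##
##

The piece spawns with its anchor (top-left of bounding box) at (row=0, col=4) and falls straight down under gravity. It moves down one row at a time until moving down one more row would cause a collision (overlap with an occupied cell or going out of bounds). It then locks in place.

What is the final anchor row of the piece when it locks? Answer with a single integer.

Answer: 1

Derivation:
Spawn at (row=0, col=4). Try each row:
  row 0: fits
  row 1: fits
  row 2: blocked -> lock at row 1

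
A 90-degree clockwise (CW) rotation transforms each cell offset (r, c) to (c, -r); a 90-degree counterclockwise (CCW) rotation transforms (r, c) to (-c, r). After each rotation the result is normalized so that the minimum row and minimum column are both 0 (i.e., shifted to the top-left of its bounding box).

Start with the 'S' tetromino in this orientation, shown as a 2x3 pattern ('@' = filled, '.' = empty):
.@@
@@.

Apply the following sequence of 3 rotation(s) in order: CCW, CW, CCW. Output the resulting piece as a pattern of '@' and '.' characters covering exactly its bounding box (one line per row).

Answer: @.
@@
.@

Derivation:
Start:
.@@
@@.
After rotation 1 (CCW):
@.
@@
.@
After rotation 2 (CW):
.@@
@@.
After rotation 3 (CCW):
@.
@@
.@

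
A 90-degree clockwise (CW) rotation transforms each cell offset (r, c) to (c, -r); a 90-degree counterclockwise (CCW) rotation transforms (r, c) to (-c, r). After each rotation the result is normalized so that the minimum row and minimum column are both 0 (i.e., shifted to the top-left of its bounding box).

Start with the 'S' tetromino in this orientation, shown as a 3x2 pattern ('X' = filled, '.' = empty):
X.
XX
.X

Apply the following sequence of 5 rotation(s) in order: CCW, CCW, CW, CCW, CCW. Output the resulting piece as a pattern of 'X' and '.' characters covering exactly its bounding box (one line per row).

Answer: .XX
XX.

Derivation:
Start:
X.
XX
.X
After rotation 1 (CCW):
.XX
XX.
After rotation 2 (CCW):
X.
XX
.X
After rotation 3 (CW):
.XX
XX.
After rotation 4 (CCW):
X.
XX
.X
After rotation 5 (CCW):
.XX
XX.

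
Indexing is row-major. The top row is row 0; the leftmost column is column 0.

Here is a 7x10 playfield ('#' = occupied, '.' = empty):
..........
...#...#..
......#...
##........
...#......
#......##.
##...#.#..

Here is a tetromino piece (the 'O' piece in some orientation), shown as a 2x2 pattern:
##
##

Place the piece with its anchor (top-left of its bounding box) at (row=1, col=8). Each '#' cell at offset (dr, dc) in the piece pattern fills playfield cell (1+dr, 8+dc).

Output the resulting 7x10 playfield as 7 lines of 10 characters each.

Answer: ..........
...#...###
......#.##
##........
...#......
#......##.
##...#.#..

Derivation:
Fill (1+0,8+0) = (1,8)
Fill (1+0,8+1) = (1,9)
Fill (1+1,8+0) = (2,8)
Fill (1+1,8+1) = (2,9)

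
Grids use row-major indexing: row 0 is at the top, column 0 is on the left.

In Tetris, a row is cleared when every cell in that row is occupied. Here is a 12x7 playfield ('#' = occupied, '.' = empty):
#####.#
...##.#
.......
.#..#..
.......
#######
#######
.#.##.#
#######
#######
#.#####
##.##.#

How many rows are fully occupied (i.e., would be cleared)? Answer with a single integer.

Check each row:
  row 0: 1 empty cell -> not full
  row 1: 4 empty cells -> not full
  row 2: 7 empty cells -> not full
  row 3: 5 empty cells -> not full
  row 4: 7 empty cells -> not full
  row 5: 0 empty cells -> FULL (clear)
  row 6: 0 empty cells -> FULL (clear)
  row 7: 3 empty cells -> not full
  row 8: 0 empty cells -> FULL (clear)
  row 9: 0 empty cells -> FULL (clear)
  row 10: 1 empty cell -> not full
  row 11: 2 empty cells -> not full
Total rows cleared: 4

Answer: 4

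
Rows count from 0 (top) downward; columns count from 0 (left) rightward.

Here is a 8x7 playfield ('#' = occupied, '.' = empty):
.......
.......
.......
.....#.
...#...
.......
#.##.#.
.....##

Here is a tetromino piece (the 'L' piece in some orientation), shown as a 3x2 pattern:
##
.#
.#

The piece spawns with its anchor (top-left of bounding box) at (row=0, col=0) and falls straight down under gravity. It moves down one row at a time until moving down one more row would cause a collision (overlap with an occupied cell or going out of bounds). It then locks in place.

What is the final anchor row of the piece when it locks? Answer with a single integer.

Spawn at (row=0, col=0). Try each row:
  row 0: fits
  row 1: fits
  row 2: fits
  row 3: fits
  row 4: fits
  row 5: fits
  row 6: blocked -> lock at row 5

Answer: 5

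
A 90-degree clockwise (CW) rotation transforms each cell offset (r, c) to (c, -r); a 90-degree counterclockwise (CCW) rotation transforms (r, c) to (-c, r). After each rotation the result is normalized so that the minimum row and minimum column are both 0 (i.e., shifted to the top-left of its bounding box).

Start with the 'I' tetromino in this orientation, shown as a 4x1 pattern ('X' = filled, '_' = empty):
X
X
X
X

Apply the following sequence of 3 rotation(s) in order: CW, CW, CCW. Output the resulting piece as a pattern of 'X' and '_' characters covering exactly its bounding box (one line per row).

Answer: XXXX

Derivation:
Start:
X
X
X
X
After rotation 1 (CW):
XXXX
After rotation 2 (CW):
X
X
X
X
After rotation 3 (CCW):
XXXX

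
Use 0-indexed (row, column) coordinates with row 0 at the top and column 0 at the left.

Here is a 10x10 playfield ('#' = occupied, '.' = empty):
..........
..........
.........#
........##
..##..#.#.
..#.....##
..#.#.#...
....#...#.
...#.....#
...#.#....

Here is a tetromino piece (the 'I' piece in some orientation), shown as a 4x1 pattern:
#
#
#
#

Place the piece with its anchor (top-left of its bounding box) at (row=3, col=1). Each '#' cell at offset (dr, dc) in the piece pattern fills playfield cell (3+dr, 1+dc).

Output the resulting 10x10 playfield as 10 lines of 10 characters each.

Fill (3+0,1+0) = (3,1)
Fill (3+1,1+0) = (4,1)
Fill (3+2,1+0) = (5,1)
Fill (3+3,1+0) = (6,1)

Answer: ..........
..........
.........#
.#......##
.###..#.#.
.##.....##
.##.#.#...
....#...#.
...#.....#
...#.#....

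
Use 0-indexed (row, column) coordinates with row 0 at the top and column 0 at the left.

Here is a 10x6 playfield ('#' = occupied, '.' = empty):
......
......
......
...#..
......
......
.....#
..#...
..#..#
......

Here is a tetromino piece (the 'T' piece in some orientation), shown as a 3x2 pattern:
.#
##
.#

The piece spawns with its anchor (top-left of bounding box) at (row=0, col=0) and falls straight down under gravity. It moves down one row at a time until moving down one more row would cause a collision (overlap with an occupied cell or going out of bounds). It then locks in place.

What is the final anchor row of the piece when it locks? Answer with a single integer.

Answer: 7

Derivation:
Spawn at (row=0, col=0). Try each row:
  row 0: fits
  row 1: fits
  row 2: fits
  row 3: fits
  row 4: fits
  row 5: fits
  row 6: fits
  row 7: fits
  row 8: blocked -> lock at row 7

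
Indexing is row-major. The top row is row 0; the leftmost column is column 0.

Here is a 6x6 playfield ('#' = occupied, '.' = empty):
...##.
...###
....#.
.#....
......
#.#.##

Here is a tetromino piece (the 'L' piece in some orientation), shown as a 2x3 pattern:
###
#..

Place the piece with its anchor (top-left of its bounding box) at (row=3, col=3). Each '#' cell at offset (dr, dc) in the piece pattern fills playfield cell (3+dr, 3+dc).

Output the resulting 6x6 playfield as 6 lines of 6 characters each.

Answer: ...##.
...###
....#.
.#.###
...#..
#.#.##

Derivation:
Fill (3+0,3+0) = (3,3)
Fill (3+0,3+1) = (3,4)
Fill (3+0,3+2) = (3,5)
Fill (3+1,3+0) = (4,3)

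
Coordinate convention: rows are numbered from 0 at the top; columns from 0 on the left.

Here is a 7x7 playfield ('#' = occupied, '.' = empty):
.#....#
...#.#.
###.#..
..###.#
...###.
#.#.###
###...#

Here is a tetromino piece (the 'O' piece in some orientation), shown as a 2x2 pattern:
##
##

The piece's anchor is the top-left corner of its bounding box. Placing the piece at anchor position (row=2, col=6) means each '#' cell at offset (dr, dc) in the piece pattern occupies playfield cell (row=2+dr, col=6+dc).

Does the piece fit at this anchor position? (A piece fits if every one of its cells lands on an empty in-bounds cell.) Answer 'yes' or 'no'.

Answer: no

Derivation:
Check each piece cell at anchor (2, 6):
  offset (0,0) -> (2,6): empty -> OK
  offset (0,1) -> (2,7): out of bounds -> FAIL
  offset (1,0) -> (3,6): occupied ('#') -> FAIL
  offset (1,1) -> (3,7): out of bounds -> FAIL
All cells valid: no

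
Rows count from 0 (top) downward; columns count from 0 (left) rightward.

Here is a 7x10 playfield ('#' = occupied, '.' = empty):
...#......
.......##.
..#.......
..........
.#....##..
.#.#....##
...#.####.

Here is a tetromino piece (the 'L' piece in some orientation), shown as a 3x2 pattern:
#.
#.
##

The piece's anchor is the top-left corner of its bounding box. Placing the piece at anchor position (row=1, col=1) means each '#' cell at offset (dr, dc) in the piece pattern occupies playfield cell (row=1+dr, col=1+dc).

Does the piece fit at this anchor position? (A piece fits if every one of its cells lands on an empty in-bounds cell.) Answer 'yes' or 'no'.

Check each piece cell at anchor (1, 1):
  offset (0,0) -> (1,1): empty -> OK
  offset (1,0) -> (2,1): empty -> OK
  offset (2,0) -> (3,1): empty -> OK
  offset (2,1) -> (3,2): empty -> OK
All cells valid: yes

Answer: yes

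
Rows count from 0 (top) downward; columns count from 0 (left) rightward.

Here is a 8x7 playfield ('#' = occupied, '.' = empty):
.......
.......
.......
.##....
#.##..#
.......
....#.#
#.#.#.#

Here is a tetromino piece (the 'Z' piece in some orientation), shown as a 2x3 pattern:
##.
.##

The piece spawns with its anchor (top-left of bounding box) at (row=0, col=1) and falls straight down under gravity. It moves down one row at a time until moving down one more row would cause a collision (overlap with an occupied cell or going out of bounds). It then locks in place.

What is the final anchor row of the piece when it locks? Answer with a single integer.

Spawn at (row=0, col=1). Try each row:
  row 0: fits
  row 1: fits
  row 2: blocked -> lock at row 1

Answer: 1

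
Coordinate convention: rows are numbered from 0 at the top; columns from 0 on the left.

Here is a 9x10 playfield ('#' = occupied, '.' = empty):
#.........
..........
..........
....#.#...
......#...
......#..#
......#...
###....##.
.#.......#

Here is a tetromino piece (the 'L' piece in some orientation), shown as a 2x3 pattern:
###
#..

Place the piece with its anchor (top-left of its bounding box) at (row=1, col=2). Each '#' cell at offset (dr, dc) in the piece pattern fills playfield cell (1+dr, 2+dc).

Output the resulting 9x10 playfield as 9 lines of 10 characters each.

Answer: #.........
..###.....
..#.......
....#.#...
......#...
......#..#
......#...
###....##.
.#.......#

Derivation:
Fill (1+0,2+0) = (1,2)
Fill (1+0,2+1) = (1,3)
Fill (1+0,2+2) = (1,4)
Fill (1+1,2+0) = (2,2)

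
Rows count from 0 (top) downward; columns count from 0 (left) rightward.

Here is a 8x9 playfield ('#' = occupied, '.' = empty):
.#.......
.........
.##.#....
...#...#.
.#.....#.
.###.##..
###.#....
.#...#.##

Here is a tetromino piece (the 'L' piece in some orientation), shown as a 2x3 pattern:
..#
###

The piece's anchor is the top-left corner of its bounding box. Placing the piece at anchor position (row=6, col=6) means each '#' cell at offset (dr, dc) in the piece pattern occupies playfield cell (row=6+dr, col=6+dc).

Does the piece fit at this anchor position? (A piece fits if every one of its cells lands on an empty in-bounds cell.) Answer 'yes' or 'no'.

Check each piece cell at anchor (6, 6):
  offset (0,2) -> (6,8): empty -> OK
  offset (1,0) -> (7,6): empty -> OK
  offset (1,1) -> (7,7): occupied ('#') -> FAIL
  offset (1,2) -> (7,8): occupied ('#') -> FAIL
All cells valid: no

Answer: no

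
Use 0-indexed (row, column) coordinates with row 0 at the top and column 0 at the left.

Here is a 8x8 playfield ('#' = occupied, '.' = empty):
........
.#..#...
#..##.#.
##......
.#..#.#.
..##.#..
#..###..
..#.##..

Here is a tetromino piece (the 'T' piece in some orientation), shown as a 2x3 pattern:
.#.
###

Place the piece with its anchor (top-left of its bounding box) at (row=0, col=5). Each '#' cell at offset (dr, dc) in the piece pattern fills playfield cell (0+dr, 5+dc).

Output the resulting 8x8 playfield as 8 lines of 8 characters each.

Fill (0+0,5+1) = (0,6)
Fill (0+1,5+0) = (1,5)
Fill (0+1,5+1) = (1,6)
Fill (0+1,5+2) = (1,7)

Answer: ......#.
.#..####
#..##.#.
##......
.#..#.#.
..##.#..
#..###..
..#.##..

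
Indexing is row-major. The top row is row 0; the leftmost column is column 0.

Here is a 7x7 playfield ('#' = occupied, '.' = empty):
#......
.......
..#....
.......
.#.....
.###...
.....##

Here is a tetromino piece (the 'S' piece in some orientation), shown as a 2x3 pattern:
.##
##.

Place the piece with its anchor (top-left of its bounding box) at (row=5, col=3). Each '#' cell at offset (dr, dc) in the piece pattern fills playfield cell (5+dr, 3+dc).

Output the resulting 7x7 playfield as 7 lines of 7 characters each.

Answer: #......
.......
..#....
.......
.#.....
.#####.
...####

Derivation:
Fill (5+0,3+1) = (5,4)
Fill (5+0,3+2) = (5,5)
Fill (5+1,3+0) = (6,3)
Fill (5+1,3+1) = (6,4)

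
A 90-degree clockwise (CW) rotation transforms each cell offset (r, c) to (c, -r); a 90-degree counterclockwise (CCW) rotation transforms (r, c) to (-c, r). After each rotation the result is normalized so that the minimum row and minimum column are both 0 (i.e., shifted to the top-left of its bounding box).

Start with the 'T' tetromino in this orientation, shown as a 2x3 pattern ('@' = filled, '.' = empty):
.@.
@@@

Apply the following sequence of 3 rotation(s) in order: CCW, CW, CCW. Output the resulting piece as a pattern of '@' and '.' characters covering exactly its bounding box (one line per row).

Answer: .@
@@
.@

Derivation:
Start:
.@.
@@@
After rotation 1 (CCW):
.@
@@
.@
After rotation 2 (CW):
.@.
@@@
After rotation 3 (CCW):
.@
@@
.@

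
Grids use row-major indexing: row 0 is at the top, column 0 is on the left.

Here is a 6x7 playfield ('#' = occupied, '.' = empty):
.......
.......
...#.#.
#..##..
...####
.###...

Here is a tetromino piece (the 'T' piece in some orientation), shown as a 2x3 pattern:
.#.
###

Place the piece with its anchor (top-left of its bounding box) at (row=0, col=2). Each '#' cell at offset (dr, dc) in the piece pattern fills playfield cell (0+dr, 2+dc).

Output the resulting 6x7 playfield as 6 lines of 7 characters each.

Answer: ...#...
..###..
...#.#.
#..##..
...####
.###...

Derivation:
Fill (0+0,2+1) = (0,3)
Fill (0+1,2+0) = (1,2)
Fill (0+1,2+1) = (1,3)
Fill (0+1,2+2) = (1,4)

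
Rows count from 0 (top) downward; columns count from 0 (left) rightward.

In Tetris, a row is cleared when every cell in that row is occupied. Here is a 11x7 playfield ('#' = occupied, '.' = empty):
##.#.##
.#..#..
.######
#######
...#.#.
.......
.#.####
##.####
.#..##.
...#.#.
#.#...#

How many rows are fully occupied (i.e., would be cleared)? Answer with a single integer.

Check each row:
  row 0: 2 empty cells -> not full
  row 1: 5 empty cells -> not full
  row 2: 1 empty cell -> not full
  row 3: 0 empty cells -> FULL (clear)
  row 4: 5 empty cells -> not full
  row 5: 7 empty cells -> not full
  row 6: 2 empty cells -> not full
  row 7: 1 empty cell -> not full
  row 8: 4 empty cells -> not full
  row 9: 5 empty cells -> not full
  row 10: 4 empty cells -> not full
Total rows cleared: 1

Answer: 1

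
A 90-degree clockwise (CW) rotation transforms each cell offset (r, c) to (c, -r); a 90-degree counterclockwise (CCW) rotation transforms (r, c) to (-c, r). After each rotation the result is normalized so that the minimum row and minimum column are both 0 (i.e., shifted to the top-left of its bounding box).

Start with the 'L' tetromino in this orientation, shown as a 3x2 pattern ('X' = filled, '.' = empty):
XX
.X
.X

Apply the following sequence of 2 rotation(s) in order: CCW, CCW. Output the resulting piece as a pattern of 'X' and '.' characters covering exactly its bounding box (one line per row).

Start:
XX
.X
.X
After rotation 1 (CCW):
XXX
X..
After rotation 2 (CCW):
X.
X.
XX

Answer: X.
X.
XX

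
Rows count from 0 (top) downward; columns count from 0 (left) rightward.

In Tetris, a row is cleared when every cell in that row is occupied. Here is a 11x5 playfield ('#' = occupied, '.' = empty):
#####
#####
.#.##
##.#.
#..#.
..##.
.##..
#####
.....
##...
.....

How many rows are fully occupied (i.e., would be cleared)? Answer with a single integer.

Check each row:
  row 0: 0 empty cells -> FULL (clear)
  row 1: 0 empty cells -> FULL (clear)
  row 2: 2 empty cells -> not full
  row 3: 2 empty cells -> not full
  row 4: 3 empty cells -> not full
  row 5: 3 empty cells -> not full
  row 6: 3 empty cells -> not full
  row 7: 0 empty cells -> FULL (clear)
  row 8: 5 empty cells -> not full
  row 9: 3 empty cells -> not full
  row 10: 5 empty cells -> not full
Total rows cleared: 3

Answer: 3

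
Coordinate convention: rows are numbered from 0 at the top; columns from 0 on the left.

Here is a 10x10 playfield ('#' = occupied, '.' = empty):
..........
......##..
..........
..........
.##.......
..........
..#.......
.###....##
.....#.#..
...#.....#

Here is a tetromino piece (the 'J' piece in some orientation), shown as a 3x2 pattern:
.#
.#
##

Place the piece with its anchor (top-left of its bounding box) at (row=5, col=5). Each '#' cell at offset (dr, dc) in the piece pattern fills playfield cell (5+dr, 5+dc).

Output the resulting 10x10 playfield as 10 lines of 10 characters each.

Fill (5+0,5+1) = (5,6)
Fill (5+1,5+1) = (6,6)
Fill (5+2,5+0) = (7,5)
Fill (5+2,5+1) = (7,6)

Answer: ..........
......##..
..........
..........
.##.......
......#...
..#...#...
.###.##.##
.....#.#..
...#.....#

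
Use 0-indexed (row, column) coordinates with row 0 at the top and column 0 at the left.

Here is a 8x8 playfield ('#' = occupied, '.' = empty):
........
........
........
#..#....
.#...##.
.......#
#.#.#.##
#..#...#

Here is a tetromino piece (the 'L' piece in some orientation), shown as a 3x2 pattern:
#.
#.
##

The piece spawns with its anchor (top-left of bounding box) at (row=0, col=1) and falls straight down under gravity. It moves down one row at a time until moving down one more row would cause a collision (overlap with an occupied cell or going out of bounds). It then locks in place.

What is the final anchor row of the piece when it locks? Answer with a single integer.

Spawn at (row=0, col=1). Try each row:
  row 0: fits
  row 1: fits
  row 2: blocked -> lock at row 1

Answer: 1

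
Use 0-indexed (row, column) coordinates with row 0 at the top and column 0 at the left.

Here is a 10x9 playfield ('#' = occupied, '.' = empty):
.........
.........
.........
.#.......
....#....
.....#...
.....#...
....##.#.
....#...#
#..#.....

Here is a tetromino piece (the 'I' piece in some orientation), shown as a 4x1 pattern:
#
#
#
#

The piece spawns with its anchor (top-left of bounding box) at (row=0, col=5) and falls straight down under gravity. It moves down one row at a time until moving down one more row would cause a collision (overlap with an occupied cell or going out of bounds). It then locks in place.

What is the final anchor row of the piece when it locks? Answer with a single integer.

Spawn at (row=0, col=5). Try each row:
  row 0: fits
  row 1: fits
  row 2: blocked -> lock at row 1

Answer: 1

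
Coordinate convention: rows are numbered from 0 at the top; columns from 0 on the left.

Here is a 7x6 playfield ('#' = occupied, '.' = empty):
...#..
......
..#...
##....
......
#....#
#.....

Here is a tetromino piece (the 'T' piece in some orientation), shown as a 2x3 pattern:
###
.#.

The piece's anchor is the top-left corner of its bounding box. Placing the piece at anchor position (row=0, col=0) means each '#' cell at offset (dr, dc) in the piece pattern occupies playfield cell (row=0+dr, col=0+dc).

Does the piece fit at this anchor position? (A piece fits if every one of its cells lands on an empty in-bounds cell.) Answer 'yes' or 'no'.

Check each piece cell at anchor (0, 0):
  offset (0,0) -> (0,0): empty -> OK
  offset (0,1) -> (0,1): empty -> OK
  offset (0,2) -> (0,2): empty -> OK
  offset (1,1) -> (1,1): empty -> OK
All cells valid: yes

Answer: yes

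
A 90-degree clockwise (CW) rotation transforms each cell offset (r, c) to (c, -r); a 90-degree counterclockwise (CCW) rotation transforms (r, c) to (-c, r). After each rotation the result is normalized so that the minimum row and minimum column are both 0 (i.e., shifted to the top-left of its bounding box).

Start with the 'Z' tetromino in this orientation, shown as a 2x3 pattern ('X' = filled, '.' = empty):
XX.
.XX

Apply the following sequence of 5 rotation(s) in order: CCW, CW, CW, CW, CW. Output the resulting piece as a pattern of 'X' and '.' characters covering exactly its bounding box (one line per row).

Start:
XX.
.XX
After rotation 1 (CCW):
.X
XX
X.
After rotation 2 (CW):
XX.
.XX
After rotation 3 (CW):
.X
XX
X.
After rotation 4 (CW):
XX.
.XX
After rotation 5 (CW):
.X
XX
X.

Answer: .X
XX
X.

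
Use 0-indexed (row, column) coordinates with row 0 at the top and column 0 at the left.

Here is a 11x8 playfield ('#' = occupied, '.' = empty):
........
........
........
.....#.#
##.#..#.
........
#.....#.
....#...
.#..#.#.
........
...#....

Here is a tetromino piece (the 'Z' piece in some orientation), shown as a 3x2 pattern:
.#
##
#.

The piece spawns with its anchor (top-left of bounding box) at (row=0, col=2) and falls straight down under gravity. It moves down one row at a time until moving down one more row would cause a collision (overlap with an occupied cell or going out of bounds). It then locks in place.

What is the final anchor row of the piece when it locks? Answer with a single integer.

Spawn at (row=0, col=2). Try each row:
  row 0: fits
  row 1: fits
  row 2: fits
  row 3: blocked -> lock at row 2

Answer: 2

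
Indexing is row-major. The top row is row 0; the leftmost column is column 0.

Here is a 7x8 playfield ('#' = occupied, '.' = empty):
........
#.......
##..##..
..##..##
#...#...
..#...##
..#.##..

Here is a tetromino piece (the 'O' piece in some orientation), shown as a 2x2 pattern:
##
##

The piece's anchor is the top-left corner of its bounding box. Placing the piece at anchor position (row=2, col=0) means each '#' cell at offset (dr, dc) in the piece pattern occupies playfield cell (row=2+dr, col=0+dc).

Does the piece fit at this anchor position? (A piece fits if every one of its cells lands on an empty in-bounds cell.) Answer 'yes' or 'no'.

Answer: no

Derivation:
Check each piece cell at anchor (2, 0):
  offset (0,0) -> (2,0): occupied ('#') -> FAIL
  offset (0,1) -> (2,1): occupied ('#') -> FAIL
  offset (1,0) -> (3,0): empty -> OK
  offset (1,1) -> (3,1): empty -> OK
All cells valid: no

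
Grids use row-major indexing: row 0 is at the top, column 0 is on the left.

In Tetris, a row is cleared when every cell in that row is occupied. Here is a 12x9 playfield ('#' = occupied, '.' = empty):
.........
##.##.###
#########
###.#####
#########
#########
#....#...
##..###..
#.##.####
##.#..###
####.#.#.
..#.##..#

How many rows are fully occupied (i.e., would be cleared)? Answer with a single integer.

Answer: 3

Derivation:
Check each row:
  row 0: 9 empty cells -> not full
  row 1: 2 empty cells -> not full
  row 2: 0 empty cells -> FULL (clear)
  row 3: 1 empty cell -> not full
  row 4: 0 empty cells -> FULL (clear)
  row 5: 0 empty cells -> FULL (clear)
  row 6: 7 empty cells -> not full
  row 7: 4 empty cells -> not full
  row 8: 2 empty cells -> not full
  row 9: 3 empty cells -> not full
  row 10: 3 empty cells -> not full
  row 11: 5 empty cells -> not full
Total rows cleared: 3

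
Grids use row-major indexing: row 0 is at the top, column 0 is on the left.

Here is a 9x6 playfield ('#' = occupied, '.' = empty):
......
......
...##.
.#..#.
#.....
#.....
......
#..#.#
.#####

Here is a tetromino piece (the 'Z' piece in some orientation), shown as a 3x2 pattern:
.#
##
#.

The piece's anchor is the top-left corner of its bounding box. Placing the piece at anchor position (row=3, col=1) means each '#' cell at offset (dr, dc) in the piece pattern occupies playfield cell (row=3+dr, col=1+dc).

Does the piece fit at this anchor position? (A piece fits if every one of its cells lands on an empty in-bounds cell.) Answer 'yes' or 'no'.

Check each piece cell at anchor (3, 1):
  offset (0,1) -> (3,2): empty -> OK
  offset (1,0) -> (4,1): empty -> OK
  offset (1,1) -> (4,2): empty -> OK
  offset (2,0) -> (5,1): empty -> OK
All cells valid: yes

Answer: yes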